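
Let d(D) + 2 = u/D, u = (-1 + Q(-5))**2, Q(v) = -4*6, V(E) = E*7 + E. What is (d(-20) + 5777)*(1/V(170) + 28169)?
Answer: 176033719395/1088 ≈ 1.6180e+8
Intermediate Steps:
V(E) = 8*E (V(E) = 7*E + E = 8*E)
Q(v) = -24
u = 625 (u = (-1 - 24)**2 = (-25)**2 = 625)
d(D) = -2 + 625/D
(d(-20) + 5777)*(1/V(170) + 28169) = ((-2 + 625/(-20)) + 5777)*(1/(8*170) + 28169) = ((-2 + 625*(-1/20)) + 5777)*(1/1360 + 28169) = ((-2 - 125/4) + 5777)*(1/1360 + 28169) = (-133/4 + 5777)*(38309841/1360) = (22975/4)*(38309841/1360) = 176033719395/1088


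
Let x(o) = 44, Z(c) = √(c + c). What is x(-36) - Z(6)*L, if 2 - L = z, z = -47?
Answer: 44 - 98*√3 ≈ -125.74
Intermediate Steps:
Z(c) = √2*√c (Z(c) = √(2*c) = √2*√c)
L = 49 (L = 2 - 1*(-47) = 2 + 47 = 49)
x(-36) - Z(6)*L = 44 - √2*√6*49 = 44 - 2*√3*49 = 44 - 98*√3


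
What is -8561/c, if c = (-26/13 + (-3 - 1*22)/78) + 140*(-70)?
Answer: 667758/764581 ≈ 0.87336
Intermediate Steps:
c = -764581/78 (c = (-26*1/13 + (-3 - 22)*(1/78)) - 9800 = (-2 - 25*1/78) - 9800 = (-2 - 25/78) - 9800 = -181/78 - 9800 = -764581/78 ≈ -9802.3)
-8561/c = -8561/(-764581/78) = -8561*(-78/764581) = 667758/764581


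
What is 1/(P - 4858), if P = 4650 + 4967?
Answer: 1/4759 ≈ 0.00021013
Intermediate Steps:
P = 9617
1/(P - 4858) = 1/(9617 - 4858) = 1/4759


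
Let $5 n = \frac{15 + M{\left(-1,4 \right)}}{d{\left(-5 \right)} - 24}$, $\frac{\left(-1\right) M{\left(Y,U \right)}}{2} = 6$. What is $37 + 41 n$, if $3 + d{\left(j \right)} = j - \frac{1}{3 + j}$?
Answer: $\frac{3803}{105} \approx 36.219$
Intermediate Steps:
$M{\left(Y,U \right)} = -12$ ($M{\left(Y,U \right)} = \left(-2\right) 6 = -12$)
$d{\left(j \right)} = -3 + j - \frac{1}{3 + j}$ ($d{\left(j \right)} = -3 + \left(j - \frac{1}{3 + j}\right) = -3 + j - \frac{1}{3 + j}$)
$n = - \frac{2}{105}$ ($n = \frac{\left(15 - 12\right) \frac{1}{\frac{-10 + \left(-5\right)^{2}}{3 - 5} - 24}}{5} = \frac{3 \frac{1}{\frac{-10 + 25}{-2} - 24}}{5} = \frac{3 \frac{1}{\left(- \frac{1}{2}\right) 15 - 24}}{5} = \frac{3 \frac{1}{- \frac{15}{2} - 24}}{5} = \frac{3 \frac{1}{- \frac{63}{2}}}{5} = \frac{3 \left(- \frac{2}{63}\right)}{5} = \frac{1}{5} \left(- \frac{2}{21}\right) = - \frac{2}{105} \approx -0.019048$)
$37 + 41 n = 37 + 41 \left(- \frac{2}{105}\right) = 37 - \frac{82}{105} = \frac{3803}{105}$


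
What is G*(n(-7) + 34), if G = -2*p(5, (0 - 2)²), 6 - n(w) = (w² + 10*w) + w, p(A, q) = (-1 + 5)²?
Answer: -2176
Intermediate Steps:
p(A, q) = 16 (p(A, q) = 4² = 16)
n(w) = 6 - w² - 11*w (n(w) = 6 - ((w² + 10*w) + w) = 6 - (w² + 11*w) = 6 + (-w² - 11*w) = 6 - w² - 11*w)
G = -32 (G = -2*16 = -32)
G*(n(-7) + 34) = -32*((6 - 1*(-7)² - 11*(-7)) + 34) = -32*((6 - 1*49 + 77) + 34) = -32*((6 - 49 + 77) + 34) = -32*(34 + 34) = -32*68 = -2176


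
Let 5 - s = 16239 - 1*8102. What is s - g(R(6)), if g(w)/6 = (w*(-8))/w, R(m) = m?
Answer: -8084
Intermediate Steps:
g(w) = -48 (g(w) = 6*((w*(-8))/w) = 6*((-8*w)/w) = 6*(-8) = -48)
s = -8132 (s = 5 - (16239 - 1*8102) = 5 - (16239 - 8102) = 5 - 1*8137 = 5 - 8137 = -8132)
s - g(R(6)) = -8132 - 1*(-48) = -8132 + 48 = -8084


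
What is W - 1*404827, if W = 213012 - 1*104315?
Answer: -296130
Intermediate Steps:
W = 108697 (W = 213012 - 104315 = 108697)
W - 1*404827 = 108697 - 1*404827 = 108697 - 404827 = -296130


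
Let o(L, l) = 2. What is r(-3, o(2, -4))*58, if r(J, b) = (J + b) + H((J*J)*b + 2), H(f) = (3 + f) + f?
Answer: 2436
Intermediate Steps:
H(f) = 3 + 2*f
r(J, b) = 7 + J + b + 2*b*J² (r(J, b) = (J + b) + (3 + 2*((J*J)*b + 2)) = (J + b) + (3 + 2*(J²*b + 2)) = (J + b) + (3 + 2*(b*J² + 2)) = (J + b) + (3 + 2*(2 + b*J²)) = (J + b) + (3 + (4 + 2*b*J²)) = (J + b) + (7 + 2*b*J²) = 7 + J + b + 2*b*J²)
r(-3, o(2, -4))*58 = (7 - 3 + 2 + 2*2*(-3)²)*58 = (7 - 3 + 2 + 2*2*9)*58 = (7 - 3 + 2 + 36)*58 = 42*58 = 2436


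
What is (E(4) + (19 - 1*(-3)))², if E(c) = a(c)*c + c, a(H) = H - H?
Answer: 676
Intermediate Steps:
a(H) = 0
E(c) = c (E(c) = 0*c + c = 0 + c = c)
(E(4) + (19 - 1*(-3)))² = (4 + (19 - 1*(-3)))² = (4 + (19 + 3))² = (4 + 22)² = 26² = 676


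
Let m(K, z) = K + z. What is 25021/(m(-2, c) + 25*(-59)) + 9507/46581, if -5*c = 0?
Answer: -383820454/22933379 ≈ -16.736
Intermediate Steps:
c = 0 (c = -⅕*0 = 0)
25021/(m(-2, c) + 25*(-59)) + 9507/46581 = 25021/((-2 + 0) + 25*(-59)) + 9507/46581 = 25021/(-2 - 1475) + 9507*(1/46581) = 25021/(-1477) + 3169/15527 = 25021*(-1/1477) + 3169/15527 = -25021/1477 + 3169/15527 = -383820454/22933379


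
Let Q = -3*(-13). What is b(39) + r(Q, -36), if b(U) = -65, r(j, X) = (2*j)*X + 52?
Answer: -2821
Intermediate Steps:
Q = 39
r(j, X) = 52 + 2*X*j (r(j, X) = 2*X*j + 52 = 52 + 2*X*j)
b(39) + r(Q, -36) = -65 + (52 + 2*(-36)*39) = -65 + (52 - 2808) = -65 - 2756 = -2821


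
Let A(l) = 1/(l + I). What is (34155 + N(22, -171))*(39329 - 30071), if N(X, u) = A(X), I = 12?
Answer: 5375523459/17 ≈ 3.1621e+8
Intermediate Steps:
A(l) = 1/(12 + l) (A(l) = 1/(l + 12) = 1/(12 + l))
N(X, u) = 1/(12 + X)
(34155 + N(22, -171))*(39329 - 30071) = (34155 + 1/(12 + 22))*(39329 - 30071) = (34155 + 1/34)*9258 = (1161271/34)*9258 = 5375523459/17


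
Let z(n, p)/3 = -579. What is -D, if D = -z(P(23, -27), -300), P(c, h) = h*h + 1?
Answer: -1737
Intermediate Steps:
P(c, h) = 1 + h² (P(c, h) = h² + 1 = 1 + h²)
z(n, p) = -1737 (z(n, p) = 3*(-579) = -1737)
D = 1737 (D = -1*(-1737) = 1737)
-D = -1*1737 = -1737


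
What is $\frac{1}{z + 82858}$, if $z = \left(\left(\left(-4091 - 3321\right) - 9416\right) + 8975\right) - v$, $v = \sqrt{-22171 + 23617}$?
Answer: $\frac{75005}{5625748579} + \frac{\sqrt{1446}}{5625748579} \approx 1.3339 \cdot 10^{-5}$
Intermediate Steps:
$v = \sqrt{1446} \approx 38.026$
$z = -7853 - \sqrt{1446}$ ($z = \left(\left(\left(-4091 - 3321\right) - 9416\right) + 8975\right) - \sqrt{1446} = \left(\left(-7412 - 9416\right) + 8975\right) - \sqrt{1446} = \left(-16828 + 8975\right) - \sqrt{1446} = -7853 - \sqrt{1446} \approx -7891.0$)
$\frac{1}{z + 82858} = \frac{1}{\left(-7853 - \sqrt{1446}\right) + 82858} = \frac{1}{75005 - \sqrt{1446}}$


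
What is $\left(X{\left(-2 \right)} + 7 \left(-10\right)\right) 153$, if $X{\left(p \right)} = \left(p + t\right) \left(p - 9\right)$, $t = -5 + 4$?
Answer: $-5661$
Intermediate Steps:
$t = -1$
$X{\left(p \right)} = \left(-1 + p\right) \left(-9 + p\right)$ ($X{\left(p \right)} = \left(p - 1\right) \left(p - 9\right) = \left(-1 + p\right) \left(-9 + p\right)$)
$\left(X{\left(-2 \right)} + 7 \left(-10\right)\right) 153 = \left(\left(9 + \left(-2\right)^{2} - -20\right) + 7 \left(-10\right)\right) 153 = \left(\left(9 + 4 + 20\right) - 70\right) 153 = \left(33 - 70\right) 153 = \left(-37\right) 153 = -5661$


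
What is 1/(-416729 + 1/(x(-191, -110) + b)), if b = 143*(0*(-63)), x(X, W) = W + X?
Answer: -301/125435430 ≈ -2.3996e-6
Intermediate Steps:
b = 0 (b = 143*0 = 0)
1/(-416729 + 1/(x(-191, -110) + b)) = 1/(-416729 + 1/((-110 - 191) + 0)) = 1/(-416729 + 1/(-301 + 0)) = 1/(-416729 + 1/(-301)) = 1/(-416729 - 1/301) = 1/(-125435430/301) = -301/125435430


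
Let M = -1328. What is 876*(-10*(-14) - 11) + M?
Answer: 111676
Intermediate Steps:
876*(-10*(-14) - 11) + M = 876*(-10*(-14) - 11) - 1328 = 876*(140 - 11) - 1328 = 876*129 - 1328 = 113004 - 1328 = 111676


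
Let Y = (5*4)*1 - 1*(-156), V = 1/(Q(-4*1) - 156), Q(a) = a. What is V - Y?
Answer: -28161/160 ≈ -176.01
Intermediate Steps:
V = -1/160 (V = 1/(-4*1 - 156) = 1/(-4 - 156) = 1/(-160) = -1/160 ≈ -0.0062500)
Y = 176 (Y = 20*1 + 156 = 20 + 156 = 176)
V - Y = -1/160 - 1*176 = -1/160 - 176 = -28161/160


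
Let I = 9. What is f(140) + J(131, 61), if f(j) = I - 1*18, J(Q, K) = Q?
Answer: 122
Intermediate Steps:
f(j) = -9 (f(j) = 9 - 1*18 = 9 - 18 = -9)
f(140) + J(131, 61) = -9 + 131 = 122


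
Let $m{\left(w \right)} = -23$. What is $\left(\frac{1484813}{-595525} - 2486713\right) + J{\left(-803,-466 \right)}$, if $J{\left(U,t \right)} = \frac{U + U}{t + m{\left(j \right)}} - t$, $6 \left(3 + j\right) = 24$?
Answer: $- \frac{724024047306482}{291211725} \approx -2.4862 \cdot 10^{6}$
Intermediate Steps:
$j = 1$ ($j = -3 + \frac{1}{6} \cdot 24 = -3 + 4 = 1$)
$J{\left(U,t \right)} = - t + \frac{2 U}{-23 + t}$ ($J{\left(U,t \right)} = \frac{U + U}{t - 23} - t = \frac{2 U}{-23 + t} - t = - t + \frac{2 U}{-23 + t}$)
$\left(\frac{1484813}{-595525} - 2486713\right) + J{\left(-803,-466 \right)} = \left(\frac{1484813}{-595525} - 2486713\right) + \frac{- \left(-466\right)^{2} + 2 \left(-803\right) + 23 \left(-466\right)}{-23 - 466} = \left(1484813 \left(- \frac{1}{595525}\right) - 2486713\right) + \frac{\left(-1\right) 217156 - 1606 - 10718}{-489} = \left(- \frac{1484813}{595525} - 2486713\right) - \frac{-217156 - 1606 - 10718}{489} = - \frac{1480901244138}{595525} - - \frac{229480}{489} = - \frac{1480901244138}{595525} + \frac{229480}{489} = - \frac{724024047306482}{291211725}$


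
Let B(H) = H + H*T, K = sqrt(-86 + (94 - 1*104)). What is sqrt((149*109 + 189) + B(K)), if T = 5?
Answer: sqrt(16430 + 24*I*sqrt(6)) ≈ 128.18 + 0.229*I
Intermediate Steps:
K = 4*I*sqrt(6) (K = sqrt(-86 + (94 - 104)) = sqrt(-86 - 10) = sqrt(-96) = 4*I*sqrt(6) ≈ 9.798*I)
B(H) = 6*H (B(H) = H + H*5 = H + 5*H = 6*H)
sqrt((149*109 + 189) + B(K)) = sqrt((149*109 + 189) + 6*(4*I*sqrt(6))) = sqrt((16241 + 189) + 24*I*sqrt(6)) = sqrt(16430 + 24*I*sqrt(6))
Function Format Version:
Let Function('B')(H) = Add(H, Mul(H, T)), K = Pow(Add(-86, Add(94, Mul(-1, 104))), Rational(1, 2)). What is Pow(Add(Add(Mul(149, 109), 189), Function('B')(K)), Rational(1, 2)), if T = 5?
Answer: Pow(Add(16430, Mul(24, I, Pow(6, Rational(1, 2)))), Rational(1, 2)) ≈ Add(128.18, Mul(0.229, I))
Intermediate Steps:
K = Mul(4, I, Pow(6, Rational(1, 2))) (K = Pow(Add(-86, Add(94, -104)), Rational(1, 2)) = Pow(Add(-86, -10), Rational(1, 2)) = Pow(-96, Rational(1, 2)) = Mul(4, I, Pow(6, Rational(1, 2))) ≈ Mul(9.7980, I))
Function('B')(H) = Mul(6, H) (Function('B')(H) = Add(H, Mul(H, 5)) = Add(H, Mul(5, H)) = Mul(6, H))
Pow(Add(Add(Mul(149, 109), 189), Function('B')(K)), Rational(1, 2)) = Pow(Add(Add(Mul(149, 109), 189), Mul(6, Mul(4, I, Pow(6, Rational(1, 2))))), Rational(1, 2)) = Pow(Add(Add(16241, 189), Mul(24, I, Pow(6, Rational(1, 2)))), Rational(1, 2)) = Pow(Add(16430, Mul(24, I, Pow(6, Rational(1, 2)))), Rational(1, 2))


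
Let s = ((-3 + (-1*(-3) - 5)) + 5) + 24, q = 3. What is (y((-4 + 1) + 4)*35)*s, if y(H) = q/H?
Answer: 2520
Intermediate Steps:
y(H) = 3/H
s = 24 (s = ((-3 + (3 - 5)) + 5) + 24 = ((-3 - 2) + 5) + 24 = (-5 + 5) + 24 = 0 + 24 = 24)
(y((-4 + 1) + 4)*35)*s = ((3/((-4 + 1) + 4))*35)*24 = ((3/(-3 + 4))*35)*24 = ((3/1)*35)*24 = ((3*1)*35)*24 = (3*35)*24 = 105*24 = 2520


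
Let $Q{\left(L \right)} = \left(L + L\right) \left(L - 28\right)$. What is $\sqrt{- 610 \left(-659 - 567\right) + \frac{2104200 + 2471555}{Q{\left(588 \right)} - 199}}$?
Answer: $\frac{\sqrt{2678965763122815}}{59851} \approx 864.79$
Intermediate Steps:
$Q{\left(L \right)} = 2 L \left(-28 + L\right)$
$\sqrt{- 610 \left(-659 - 567\right) + \frac{2104200 + 2471555}{Q{\left(588 \right)} - 199}} = \sqrt{- 610 \left(-659 - 567\right) + \frac{2104200 + 2471555}{2 \cdot 588 \left(-28 + 588\right) - 199}} = \sqrt{\left(-610\right) \left(-1226\right) + \frac{4575755}{2 \cdot 588 \cdot 560 - 199}} = \sqrt{747860 + \frac{4575755}{658560 - 199}} = \sqrt{747860 + \frac{4575755}{658361}} = \sqrt{\frac{492366433215}{658361}} = \frac{\sqrt{2678965763122815}}{59851}$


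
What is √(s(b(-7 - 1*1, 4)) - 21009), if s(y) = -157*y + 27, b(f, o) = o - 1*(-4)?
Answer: I*√22238 ≈ 149.12*I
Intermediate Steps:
b(f, o) = 4 + o (b(f, o) = o + 4 = 4 + o)
s(y) = 27 - 157*y
√(s(b(-7 - 1*1, 4)) - 21009) = √((27 - 157*(4 + 4)) - 21009) = √((27 - 157*8) - 21009) = √((27 - 1256) - 21009) = √(-1229 - 21009) = √(-22238) = I*√22238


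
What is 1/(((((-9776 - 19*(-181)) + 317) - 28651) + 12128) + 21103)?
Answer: -1/1440 ≈ -0.00069444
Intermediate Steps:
1/(((((-9776 - 19*(-181)) + 317) - 28651) + 12128) + 21103) = 1/(((((-9776 + 3439) + 317) - 28651) + 12128) + 21103) = 1/((((-6337 + 317) - 28651) + 12128) + 21103) = 1/(((-6020 - 28651) + 12128) + 21103) = 1/((-34671 + 12128) + 21103) = 1/(-22543 + 21103) = 1/(-1440) = -1/1440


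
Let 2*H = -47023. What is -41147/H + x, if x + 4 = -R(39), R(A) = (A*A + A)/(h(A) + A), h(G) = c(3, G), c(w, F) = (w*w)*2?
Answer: -26462122/893437 ≈ -29.618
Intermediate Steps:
H = -47023/2 (H = (½)*(-47023) = -47023/2 ≈ -23512.)
c(w, F) = 2*w² (c(w, F) = w²*2 = 2*w²)
h(G) = 18 (h(G) = 2*3² = 2*9 = 18)
R(A) = (A + A²)/(18 + A) (R(A) = (A*A + A)/(18 + A) = (A² + A)/(18 + A) = (A + A²)/(18 + A))
x = -596/19 (x = -4 - 39*(1 + 39)/(18 + 39) = -4 - 39*40/57 = -4 - 1*520/19 = -4 - 520/19 = -596/19 ≈ -31.368)
-41147/H + x = -41147/(-47023/2) - 596/19 = -41147*(-2/47023) - 596/19 = 82294/47023 - 596/19 = -26462122/893437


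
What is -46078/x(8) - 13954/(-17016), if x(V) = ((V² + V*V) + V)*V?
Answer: -48055081/1157088 ≈ -41.531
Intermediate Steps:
x(V) = V*(V + 2*V²) (x(V) = ((V² + V²) + V)*V = (2*V² + V)*V = (V + 2*V²)*V = V*(V + 2*V²))
-46078/x(8) - 13954/(-17016) = -46078*1/(64*(1 + 2*8)) - 13954/(-17016) = -46078*1/(64*(1 + 16)) - 13954*(-1/17016) = -46078/(64*17) + 6977/8508 = -46078/1088 + 6977/8508 = -46078*1/1088 + 6977/8508 = -23039/544 + 6977/8508 = -48055081/1157088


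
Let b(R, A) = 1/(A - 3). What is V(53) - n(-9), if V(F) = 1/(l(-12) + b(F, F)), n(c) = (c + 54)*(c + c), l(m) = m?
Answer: 485140/599 ≈ 809.92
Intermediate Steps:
b(R, A) = 1/(-3 + A)
n(c) = 2*c*(54 + c) (n(c) = (54 + c)*(2*c) = 2*c*(54 + c))
V(F) = 1/(-12 + 1/(-3 + F))
V(53) - n(-9) = (3 - 1*53)/(-37 + 12*53) - 2*(-9)*(54 - 9) = (3 - 53)/(-37 + 636) - 2*(-9)*45 = -50/599 - 1*(-810) = (1/599)*(-50) + 810 = -50/599 + 810 = 485140/599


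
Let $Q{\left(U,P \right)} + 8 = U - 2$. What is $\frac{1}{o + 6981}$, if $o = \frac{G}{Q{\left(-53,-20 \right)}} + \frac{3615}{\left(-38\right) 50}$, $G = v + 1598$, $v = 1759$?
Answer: $\frac{2660}{18422659} \approx 0.00014439$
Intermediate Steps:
$Q{\left(U,P \right)} = -10 + U$ ($Q{\left(U,P \right)} = -8 + \left(U - 2\right) = -8 + \left(-2 + U\right) = -10 + U$)
$G = 3357$ ($G = 1759 + 1598 = 3357$)
$o = - \frac{146801}{2660}$ ($o = \frac{3357}{-10 - 53} + \frac{3615}{\left(-38\right) 50} = \frac{3357}{-63} + \frac{3615}{-1900} = 3357 \left(- \frac{1}{63}\right) + 3615 \left(- \frac{1}{1900}\right) = - \frac{373}{7} - \frac{723}{380} = - \frac{146801}{2660} \approx -55.188$)
$\frac{1}{o + 6981} = \frac{1}{- \frac{146801}{2660} + 6981} = \frac{1}{\frac{18422659}{2660}} = \frac{2660}{18422659}$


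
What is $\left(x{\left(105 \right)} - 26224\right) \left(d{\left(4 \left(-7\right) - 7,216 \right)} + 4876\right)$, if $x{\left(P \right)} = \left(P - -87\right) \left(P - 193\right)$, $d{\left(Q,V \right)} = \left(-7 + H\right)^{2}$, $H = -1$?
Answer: $-213012800$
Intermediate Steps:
$d{\left(Q,V \right)} = 64$ ($d{\left(Q,V \right)} = \left(-7 - 1\right)^{2} = \left(-8\right)^{2} = 64$)
$x{\left(P \right)} = \left(-193 + P\right) \left(87 + P\right)$ ($x{\left(P \right)} = \left(P + 87\right) \left(-193 + P\right) = \left(87 + P\right) \left(-193 + P\right) = \left(-193 + P\right) \left(87 + P\right)$)
$\left(x{\left(105 \right)} - 26224\right) \left(d{\left(4 \left(-7\right) - 7,216 \right)} + 4876\right) = \left(\left(-16791 + 105^{2} - 11130\right) - 26224\right) \left(64 + 4876\right) = \left(\left(-16791 + 11025 - 11130\right) - 26224\right) 4940 = \left(-16896 - 26224\right) 4940 = \left(-43120\right) 4940 = -213012800$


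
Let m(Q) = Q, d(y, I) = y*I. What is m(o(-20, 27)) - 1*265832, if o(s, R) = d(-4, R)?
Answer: -265940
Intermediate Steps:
d(y, I) = I*y
o(s, R) = -4*R (o(s, R) = R*(-4) = -4*R)
m(o(-20, 27)) - 1*265832 = -4*27 - 1*265832 = -108 - 265832 = -265940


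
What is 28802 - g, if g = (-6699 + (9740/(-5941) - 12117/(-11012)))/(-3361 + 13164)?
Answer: 18472161148769643/641334728476 ≈ 28803.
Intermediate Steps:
g = -438299203891/641334728476 (g = (-6699 + (9740*(-1/5941) - 12117*(-1/11012)))/9803 = (-6699 + (-9740/5941 + 12117/11012))*(1/9803) = (-6699 - 35269783/65422292)*(1/9803) = -438299203891/65422292*1/9803 = -438299203891/641334728476 ≈ -0.68342)
28802 - g = 28802 - 1*(-438299203891/641334728476) = 28802 + 438299203891/641334728476 = 18472161148769643/641334728476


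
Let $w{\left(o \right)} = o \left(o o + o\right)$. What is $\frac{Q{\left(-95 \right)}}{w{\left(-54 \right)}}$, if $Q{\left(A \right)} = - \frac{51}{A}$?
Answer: $- \frac{17}{4894020} \approx -3.4736 \cdot 10^{-6}$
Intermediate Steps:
$w{\left(o \right)} = o \left(o + o^{2}\right)$ ($w{\left(o \right)} = o \left(o^{2} + o\right) = o \left(o + o^{2}\right)$)
$\frac{Q{\left(-95 \right)}}{w{\left(-54 \right)}} = \frac{\left(-51\right) \frac{1}{-95}}{\left(-54\right)^{2} \left(1 - 54\right)} = \frac{\left(-51\right) \left(- \frac{1}{95}\right)}{2916 \left(-53\right)} = \frac{51}{95 \left(-154548\right)} = \frac{51}{95} \left(- \frac{1}{154548}\right) = - \frac{17}{4894020}$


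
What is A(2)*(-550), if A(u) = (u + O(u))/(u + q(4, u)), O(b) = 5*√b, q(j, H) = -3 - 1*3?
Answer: 275 + 1375*√2/2 ≈ 1247.3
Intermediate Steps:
q(j, H) = -6 (q(j, H) = -3 - 3 = -6)
A(u) = (u + 5*√u)/(-6 + u) (A(u) = (u + 5*√u)/(u - 6) = (u + 5*√u)/(-6 + u))
A(2)*(-550) = ((2 + 5*√2)/(-6 + 2))*(-550) = ((2 + 5*√2)/(-4))*(-550) = -(2 + 5*√2)/4*(-550) = (-½ - 5*√2/4)*(-550) = 275 + 1375*√2/2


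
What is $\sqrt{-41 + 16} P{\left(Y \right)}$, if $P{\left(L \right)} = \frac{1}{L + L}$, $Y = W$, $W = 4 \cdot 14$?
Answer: $\frac{5 i}{112} \approx 0.044643 i$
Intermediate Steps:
$W = 56$
$Y = 56$
$P{\left(L \right)} = \frac{1}{2 L}$
$\sqrt{-41 + 16} P{\left(Y \right)} = \sqrt{-41 + 16} \frac{1}{2 \cdot 56} = \sqrt{-25} \cdot \frac{1}{2} \cdot \frac{1}{56} = 5 i \frac{1}{112} = \frac{5 i}{112}$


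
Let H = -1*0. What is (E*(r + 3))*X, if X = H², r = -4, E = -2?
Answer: 0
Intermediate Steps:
H = 0
X = 0 (X = 0² = 0)
(E*(r + 3))*X = -2*(-4 + 3)*0 = -2*(-1)*0 = 2*0 = 0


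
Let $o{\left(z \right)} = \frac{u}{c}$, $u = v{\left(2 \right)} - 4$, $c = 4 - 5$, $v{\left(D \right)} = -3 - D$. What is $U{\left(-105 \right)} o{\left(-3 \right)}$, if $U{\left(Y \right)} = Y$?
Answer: $-945$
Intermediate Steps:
$c = -1$ ($c = 4 - 5 = -1$)
$u = -9$ ($u = \left(-3 - 2\right) - 4 = -5 - 4 = -9$)
$o{\left(z \right)} = 9$ ($o{\left(z \right)} = - \frac{9}{-1} = \left(-9\right) \left(-1\right) = 9$)
$U{\left(-105 \right)} o{\left(-3 \right)} = \left(-105\right) 9 = -945$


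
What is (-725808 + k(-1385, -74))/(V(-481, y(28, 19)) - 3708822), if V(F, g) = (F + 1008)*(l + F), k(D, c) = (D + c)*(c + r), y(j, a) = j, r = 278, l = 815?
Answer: 255861/883201 ≈ 0.28970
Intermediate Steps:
k(D, c) = (278 + c)*(D + c) (k(D, c) = (D + c)*(c + 278) = (D + c)*(278 + c) = (278 + c)*(D + c))
V(F, g) = (815 + F)*(1008 + F) (V(F, g) = (F + 1008)*(815 + F) = (1008 + F)*(815 + F) = (815 + F)*(1008 + F))
(-725808 + k(-1385, -74))/(V(-481, y(28, 19)) - 3708822) = (-725808 + ((-74)² + 278*(-1385) + 278*(-74) - 1385*(-74)))/((821520 + (-481)² + 1823*(-481)) - 3708822) = (-725808 + (5476 - 385030 - 20572 + 102490))/((821520 + 231361 - 876863) - 3708822) = (-725808 - 297636)/(176018 - 3708822) = -1023444/(-3532804) = -1023444*(-1/3532804) = 255861/883201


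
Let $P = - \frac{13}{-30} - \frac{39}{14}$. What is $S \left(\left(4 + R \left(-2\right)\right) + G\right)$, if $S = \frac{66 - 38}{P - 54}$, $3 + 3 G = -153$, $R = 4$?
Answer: $\frac{164640}{5917} \approx 27.825$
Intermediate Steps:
$P = - \frac{247}{105}$ ($P = \left(-13\right) \left(- \frac{1}{30}\right) - \frac{39}{14} = \frac{13}{30} - \frac{39}{14} = - \frac{247}{105} \approx -2.3524$)
$G = -52$ ($G = -1 + \frac{1}{3} \left(-153\right) = -1 - 51 = -52$)
$S = - \frac{2940}{5917}$ ($S = \frac{66 - 38}{- \frac{247}{105} - 54} = \frac{28}{- \frac{5917}{105}} = 28 \left(- \frac{105}{5917}\right) = - \frac{2940}{5917} \approx -0.49687$)
$S \left(\left(4 + R \left(-2\right)\right) + G\right) = - \frac{2940 \left(\left(4 + 4 \left(-2\right)\right) - 52\right)}{5917} = - \frac{2940 \left(\left(4 - 8\right) - 52\right)}{5917} = - \frac{2940 \left(-4 - 52\right)}{5917} = \left(- \frac{2940}{5917}\right) \left(-56\right) = \frac{164640}{5917}$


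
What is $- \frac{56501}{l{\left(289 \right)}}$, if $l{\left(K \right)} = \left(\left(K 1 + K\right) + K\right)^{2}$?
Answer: $- \frac{56501}{751689} \approx -0.075165$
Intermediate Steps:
$l{\left(K \right)} = 9 K^{2}$ ($l{\left(K \right)} = \left(\left(K + K\right) + K\right)^{2} = \left(2 K + K\right)^{2} = \left(3 K\right)^{2} = 9 K^{2}$)
$- \frac{56501}{l{\left(289 \right)}} = - \frac{56501}{9 \cdot 289^{2}} = - \frac{56501}{9 \cdot 83521} = - \frac{56501}{751689}$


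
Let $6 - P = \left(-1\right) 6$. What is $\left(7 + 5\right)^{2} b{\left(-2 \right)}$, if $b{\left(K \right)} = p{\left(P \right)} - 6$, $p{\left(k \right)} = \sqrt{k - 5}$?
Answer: $-864 + 144 \sqrt{7} \approx -483.01$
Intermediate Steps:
$P = 12$ ($P = 6 - \left(-1\right) 6 = 6 - -6 = 6 + 6 = 12$)
$p{\left(k \right)} = \sqrt{-5 + k}$
$b{\left(K \right)} = -6 + \sqrt{7}$ ($b{\left(K \right)} = \sqrt{-5 + 12} - 6 = \sqrt{7} - 6 = -6 + \sqrt{7}$)
$\left(7 + 5\right)^{2} b{\left(-2 \right)} = \left(7 + 5\right)^{2} \left(-6 + \sqrt{7}\right) = 12^{2} \left(-6 + \sqrt{7}\right) = 144 \left(-6 + \sqrt{7}\right) = -864 + 144 \sqrt{7}$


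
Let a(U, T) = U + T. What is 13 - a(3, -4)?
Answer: 14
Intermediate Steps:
a(U, T) = T + U
13 - a(3, -4) = 13 - (-4 + 3) = 13 - 1*(-1) = 13 + 1 = 14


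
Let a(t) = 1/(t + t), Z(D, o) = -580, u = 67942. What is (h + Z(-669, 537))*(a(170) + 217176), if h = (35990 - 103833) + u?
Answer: -35516963521/340 ≈ -1.0446e+8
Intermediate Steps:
h = 99 (h = (35990 - 103833) + 67942 = -67843 + 67942 = 99)
a(t) = 1/(2*t)
(h + Z(-669, 537))*(a(170) + 217176) = (99 - 580)*((½)/170 + 217176) = -481*((½)*(1/170) + 217176) = -481*(1/340 + 217176) = -481*73839841/340 = -35516963521/340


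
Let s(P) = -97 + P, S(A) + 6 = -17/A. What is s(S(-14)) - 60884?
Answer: -853801/14 ≈ -60986.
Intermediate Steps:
S(A) = -6 - 17/A
s(S(-14)) - 60884 = (-97 + (-6 - 17/(-14))) - 60884 = (-97 + (-6 - 17*(-1/14))) - 60884 = (-97 + (-6 + 17/14)) - 60884 = (-97 - 67/14) - 60884 = -1425/14 - 60884 = -853801/14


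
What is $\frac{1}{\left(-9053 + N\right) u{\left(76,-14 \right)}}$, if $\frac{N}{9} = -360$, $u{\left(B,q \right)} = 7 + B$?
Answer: $- \frac{1}{1020319} \approx -9.8009 \cdot 10^{-7}$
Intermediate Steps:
$N = -3240$ ($N = 9 \left(-360\right) = -3240$)
$\frac{1}{\left(-9053 + N\right) u{\left(76,-14 \right)}} = \frac{1}{\left(-9053 - 3240\right) \left(7 + 76\right)} = \frac{1}{\left(-12293\right) 83} = \left(- \frac{1}{12293}\right) \frac{1}{83} = - \frac{1}{1020319}$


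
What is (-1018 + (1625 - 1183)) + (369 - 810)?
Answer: -1017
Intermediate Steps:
(-1018 + (1625 - 1183)) + (369 - 810) = (-1018 + 442) - 441 = -576 - 441 = -1017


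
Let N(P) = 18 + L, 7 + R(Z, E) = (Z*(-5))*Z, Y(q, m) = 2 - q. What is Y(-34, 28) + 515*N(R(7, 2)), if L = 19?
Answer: 19091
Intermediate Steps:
R(Z, E) = -7 - 5*Z² (R(Z, E) = -7 + (Z*(-5))*Z = -7 + (-5*Z)*Z = -7 - 5*Z²)
N(P) = 37 (N(P) = 18 + 19 = 37)
Y(-34, 28) + 515*N(R(7, 2)) = (2 - 1*(-34)) + 515*37 = (2 + 34) + 19055 = 36 + 19055 = 19091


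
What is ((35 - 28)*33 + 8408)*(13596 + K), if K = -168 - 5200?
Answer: 71081692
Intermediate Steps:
K = -5368
((35 - 28)*33 + 8408)*(13596 + K) = ((35 - 28)*33 + 8408)*(13596 - 5368) = (7*33 + 8408)*8228 = (231 + 8408)*8228 = 8639*8228 = 71081692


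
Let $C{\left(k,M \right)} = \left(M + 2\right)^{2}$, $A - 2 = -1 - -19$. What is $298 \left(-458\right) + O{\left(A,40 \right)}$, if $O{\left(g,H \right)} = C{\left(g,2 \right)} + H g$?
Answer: $-135668$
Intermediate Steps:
$A = 20$ ($A = 2 - -18 = 2 + \left(-1 + 19\right) = 2 + 18 = 20$)
$C{\left(k,M \right)} = \left(2 + M\right)^{2}$
$O{\left(g,H \right)} = 16 + H g$ ($O{\left(g,H \right)} = \left(2 + 2\right)^{2} + H g = 4^{2} + H g = 16 + H g$)
$298 \left(-458\right) + O{\left(A,40 \right)} = 298 \left(-458\right) + \left(16 + 40 \cdot 20\right) = -136484 + \left(16 + 800\right) = -136484 + 816 = -135668$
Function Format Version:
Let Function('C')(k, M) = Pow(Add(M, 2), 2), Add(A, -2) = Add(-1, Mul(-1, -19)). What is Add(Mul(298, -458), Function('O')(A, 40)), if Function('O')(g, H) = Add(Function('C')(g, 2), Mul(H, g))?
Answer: -135668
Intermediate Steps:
A = 20 (A = Add(2, Add(-1, Mul(-1, -19))) = Add(2, Add(-1, 19)) = Add(2, 18) = 20)
Function('C')(k, M) = Pow(Add(2, M), 2)
Function('O')(g, H) = Add(16, Mul(H, g)) (Function('O')(g, H) = Add(Pow(Add(2, 2), 2), Mul(H, g)) = Add(Pow(4, 2), Mul(H, g)) = Add(16, Mul(H, g)))
Add(Mul(298, -458), Function('O')(A, 40)) = Add(Mul(298, -458), Add(16, Mul(40, 20))) = Add(-136484, Add(16, 800)) = Add(-136484, 816) = -135668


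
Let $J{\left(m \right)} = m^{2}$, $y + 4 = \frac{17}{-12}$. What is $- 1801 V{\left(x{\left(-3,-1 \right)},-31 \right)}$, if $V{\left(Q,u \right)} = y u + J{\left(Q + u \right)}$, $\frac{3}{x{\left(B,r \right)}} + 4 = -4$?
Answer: $- \frac{398458643}{192} \approx -2.0753 \cdot 10^{6}$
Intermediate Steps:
$y = - \frac{65}{12}$ ($y = -4 + \frac{17}{-12} = -4 + 17 \left(- \frac{1}{12}\right) = -4 - \frac{17}{12} = - \frac{65}{12} \approx -5.4167$)
$x{\left(B,r \right)} = - \frac{3}{8}$ ($x{\left(B,r \right)} = \frac{3}{-4 - 4} = \frac{3}{-8} = 3 \left(- \frac{1}{8}\right) = - \frac{3}{8}$)
$V{\left(Q,u \right)} = \left(Q + u\right)^{2} - \frac{65 u}{12}$ ($V{\left(Q,u \right)} = - \frac{65 u}{12} + \left(Q + u\right)^{2} = \left(Q + u\right)^{2} - \frac{65 u}{12}$)
$- 1801 V{\left(x{\left(-3,-1 \right)},-31 \right)} = - 1801 \left(\left(- \frac{3}{8} - 31\right)^{2} - - \frac{2015}{12}\right) = - 1801 \left(\left(- \frac{251}{8}\right)^{2} + \frac{2015}{12}\right) = - 1801 \left(\frac{63001}{64} + \frac{2015}{12}\right) = \left(-1801\right) \frac{221243}{192} = - \frac{398458643}{192}$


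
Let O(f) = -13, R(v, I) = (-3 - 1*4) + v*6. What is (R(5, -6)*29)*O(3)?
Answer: -8671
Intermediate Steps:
R(v, I) = -7 + 6*v (R(v, I) = (-3 - 4) + 6*v = -7 + 6*v)
(R(5, -6)*29)*O(3) = ((-7 + 6*5)*29)*(-13) = ((-7 + 30)*29)*(-13) = (23*29)*(-13) = 667*(-13) = -8671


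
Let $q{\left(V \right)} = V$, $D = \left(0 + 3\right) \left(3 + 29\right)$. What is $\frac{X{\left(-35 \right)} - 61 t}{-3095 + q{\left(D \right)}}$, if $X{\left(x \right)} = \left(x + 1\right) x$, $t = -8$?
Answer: $- \frac{1678}{2999} \approx -0.55952$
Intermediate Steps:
$D = 96$ ($D = 3 \cdot 32 = 96$)
$X{\left(x \right)} = x \left(1 + x\right)$ ($X{\left(x \right)} = \left(1 + x\right) x = x \left(1 + x\right)$)
$\frac{X{\left(-35 \right)} - 61 t}{-3095 + q{\left(D \right)}} = \frac{- 35 \left(1 - 35\right) - -488}{-3095 + 96} = \frac{\left(-35\right) \left(-34\right) + 488}{-2999} = \left(1190 + 488\right) \left(- \frac{1}{2999}\right) = 1678 \left(- \frac{1}{2999}\right) = - \frac{1678}{2999}$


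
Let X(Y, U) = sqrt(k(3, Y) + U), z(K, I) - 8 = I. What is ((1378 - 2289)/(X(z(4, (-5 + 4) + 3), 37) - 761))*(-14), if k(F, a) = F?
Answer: -9705794/579081 - 25508*sqrt(10)/579081 ≈ -16.900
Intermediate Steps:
z(K, I) = 8 + I
X(Y, U) = sqrt(3 + U)
((1378 - 2289)/(X(z(4, (-5 + 4) + 3), 37) - 761))*(-14) = ((1378 - 2289)/(sqrt(3 + 37) - 761))*(-14) = -911/(sqrt(40) - 761)*(-14) = -911/(2*sqrt(10) - 761)*(-14) = -911/(-761 + 2*sqrt(10))*(-14) = 12754/(-761 + 2*sqrt(10))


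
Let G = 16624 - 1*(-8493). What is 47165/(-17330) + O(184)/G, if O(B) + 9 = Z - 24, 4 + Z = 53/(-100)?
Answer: -11852936999/4352776100 ≈ -2.7231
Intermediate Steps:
Z = -453/100 (Z = -4 + 53/(-100) = -4 + 53*(-1/100) = -4 - 53/100 = -453/100 ≈ -4.5300)
G = 25117 (G = 16624 + 8493 = 25117)
O(B) = -3753/100 (O(B) = -9 + (-453/100 - 24) = -9 - 2853/100 = -3753/100)
47165/(-17330) + O(184)/G = 47165/(-17330) - 3753/100/25117 = 47165*(-1/17330) - 3753/100*1/25117 = -9433/3466 - 3753/2511700 = -11852936999/4352776100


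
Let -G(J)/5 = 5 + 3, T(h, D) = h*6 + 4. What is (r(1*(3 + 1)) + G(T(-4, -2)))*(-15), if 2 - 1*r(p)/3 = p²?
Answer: 1230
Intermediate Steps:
T(h, D) = 4 + 6*h (T(h, D) = 6*h + 4 = 4 + 6*h)
G(J) = -40 (G(J) = -5*(5 + 3) = -5*8 = -40)
r(p) = 6 - 3*p²
(r(1*(3 + 1)) + G(T(-4, -2)))*(-15) = ((6 - 3*(3 + 1)²) - 40)*(-15) = ((6 - 3*(1*4)²) - 40)*(-15) = ((6 - 3*4²) - 40)*(-15) = ((6 - 3*16) - 40)*(-15) = ((6 - 48) - 40)*(-15) = (-42 - 40)*(-15) = -82*(-15) = 1230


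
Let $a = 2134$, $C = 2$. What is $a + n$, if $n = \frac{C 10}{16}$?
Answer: $\frac{8541}{4} \approx 2135.3$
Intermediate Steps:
$n = \frac{5}{4}$ ($n = \frac{2 \cdot 10}{16} = 20 \cdot \frac{1}{16} = \frac{5}{4} \approx 1.25$)
$a + n = 2134 + \frac{5}{4} = \frac{8541}{4}$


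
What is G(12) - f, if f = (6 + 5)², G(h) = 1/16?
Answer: -1935/16 ≈ -120.94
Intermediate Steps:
G(h) = 1/16
f = 121 (f = 11² = 121)
G(12) - f = 1/16 - 1*121 = 1/16 - 121 = -1935/16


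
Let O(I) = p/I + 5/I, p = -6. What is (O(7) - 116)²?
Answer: 660969/49 ≈ 13489.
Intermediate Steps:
O(I) = -1/I (O(I) = -6/I + 5/I = -1/I)
(O(7) - 116)² = (-1/7 - 116)² = (-1*⅐ - 116)² = (-⅐ - 116)² = (-813/7)² = 660969/49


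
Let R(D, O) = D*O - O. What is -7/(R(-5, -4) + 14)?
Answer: -7/38 ≈ -0.18421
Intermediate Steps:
R(D, O) = -O + D*O
-7/(R(-5, -4) + 14) = -7/(-4*(-1 - 5) + 14) = -7/(-4*(-6) + 14) = -7/(24 + 14) = -7/38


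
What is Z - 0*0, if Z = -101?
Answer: -101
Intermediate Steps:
Z - 0*0 = -101 - 0*0 = -101 - 10*0 = -101 + 0 = -101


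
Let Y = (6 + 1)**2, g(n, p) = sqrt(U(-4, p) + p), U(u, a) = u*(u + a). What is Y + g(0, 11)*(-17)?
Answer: 49 - 17*I*sqrt(17) ≈ 49.0 - 70.093*I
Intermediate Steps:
U(u, a) = u*(a + u)
g(n, p) = sqrt(16 - 3*p) (g(n, p) = sqrt(-4*(p - 4) + p) = sqrt(-4*(-4 + p) + p) = sqrt((16 - 4*p) + p) = sqrt(16 - 3*p))
Y = 49 (Y = 7**2 = 49)
Y + g(0, 11)*(-17) = 49 + sqrt(16 - 3*11)*(-17) = 49 + sqrt(16 - 33)*(-17) = 49 + sqrt(-17)*(-17) = 49 + (I*sqrt(17))*(-17) = 49 - 17*I*sqrt(17)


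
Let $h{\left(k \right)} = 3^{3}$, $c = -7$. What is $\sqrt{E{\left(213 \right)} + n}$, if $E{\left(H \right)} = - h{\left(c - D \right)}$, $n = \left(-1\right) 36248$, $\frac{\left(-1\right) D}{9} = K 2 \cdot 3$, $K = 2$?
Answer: $5 i \sqrt{1451} \approx 190.46 i$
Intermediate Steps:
$D = -108$ ($D = - 9 \cdot 2 \cdot 2 \cdot 3 = - 9 \cdot 4 \cdot 3 = \left(-9\right) 12 = -108$)
$n = -36248$
$h{\left(k \right)} = 27$
$E{\left(H \right)} = -27$ ($E{\left(H \right)} = \left(-1\right) 27 = -27$)
$\sqrt{E{\left(213 \right)} + n} = \sqrt{-27 - 36248} = \sqrt{-36275} = 5 i \sqrt{1451}$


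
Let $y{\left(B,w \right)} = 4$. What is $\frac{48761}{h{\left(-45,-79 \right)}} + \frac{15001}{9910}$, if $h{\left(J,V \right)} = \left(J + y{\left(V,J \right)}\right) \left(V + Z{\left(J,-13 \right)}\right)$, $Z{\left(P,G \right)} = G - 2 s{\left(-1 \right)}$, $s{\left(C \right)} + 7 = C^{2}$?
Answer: $\frac{53242479}{3250480} \approx 16.38$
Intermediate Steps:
$s{\left(C \right)} = -7 + C^{2}$
$Z{\left(P,G \right)} = 12 + G$ ($Z{\left(P,G \right)} = G - 2 \left(-7 + \left(-1\right)^{2}\right) = G - 2 \left(-7 + 1\right) = G - -12 = G + 12 = 12 + G$)
$h{\left(J,V \right)} = \left(-1 + V\right) \left(4 + J\right)$ ($h{\left(J,V \right)} = \left(J + 4\right) \left(V + \left(12 - 13\right)\right) = \left(4 + J\right) \left(V - 1\right) = \left(4 + J\right) \left(-1 + V\right) = \left(-1 + V\right) \left(4 + J\right)$)
$\frac{48761}{h{\left(-45,-79 \right)}} + \frac{15001}{9910} = \frac{48761}{-4 - -45 + 4 \left(-79\right) - -3555} + \frac{15001}{9910} = \frac{48761}{-4 + 45 - 316 + 3555} + 15001 \cdot \frac{1}{9910} = \frac{48761}{3280} + \frac{15001}{9910} = \frac{53242479}{3250480}$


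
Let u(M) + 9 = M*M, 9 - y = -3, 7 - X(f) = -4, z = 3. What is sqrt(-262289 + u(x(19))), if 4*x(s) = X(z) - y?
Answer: I*sqrt(4196767)/4 ≈ 512.15*I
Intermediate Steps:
X(f) = 11 (X(f) = 7 - 1*(-4) = 7 + 4 = 11)
y = 12 (y = 9 - 1*(-3) = 9 + 3 = 12)
x(s) = -1/4 (x(s) = (11 - 1*12)/4 = (11 - 12)/4 = (1/4)*(-1) = -1/4)
u(M) = -9 + M**2 (u(M) = -9 + M*M = -9 + M**2)
sqrt(-262289 + u(x(19))) = sqrt(-262289 + (-9 + (-1/4)**2)) = sqrt(-262289 + (-9 + 1/16)) = sqrt(-262289 - 143/16) = sqrt(-4196767/16) = I*sqrt(4196767)/4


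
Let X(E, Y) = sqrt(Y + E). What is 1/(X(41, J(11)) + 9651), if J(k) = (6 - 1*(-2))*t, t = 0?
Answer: 9651/93141760 - sqrt(41)/93141760 ≈ 0.00010355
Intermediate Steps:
J(k) = 0 (J(k) = (6 - 1*(-2))*0 = (6 + 2)*0 = 8*0 = 0)
X(E, Y) = sqrt(E + Y)
1/(X(41, J(11)) + 9651) = 1/(sqrt(41 + 0) + 9651) = 1/(sqrt(41) + 9651) = 1/(9651 + sqrt(41))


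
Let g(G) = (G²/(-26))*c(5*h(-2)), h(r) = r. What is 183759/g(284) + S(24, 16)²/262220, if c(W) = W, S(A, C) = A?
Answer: 31332049701/5287404080 ≈ 5.9258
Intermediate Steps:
g(G) = 5*G²/13 (g(G) = (G²/(-26))*(5*(-2)) = -G²/26*(-10) = 5*G²/13)
183759/g(284) + S(24, 16)²/262220 = 183759/(((5/13)*284²)) + 24²/262220 = 183759/(((5/13)*80656)) + 576*(1/262220) = 183759/(403280/13) + 144/65555 = 183759*(13/403280) + 144/65555 = 2388867/403280 + 144/65555 = 31332049701/5287404080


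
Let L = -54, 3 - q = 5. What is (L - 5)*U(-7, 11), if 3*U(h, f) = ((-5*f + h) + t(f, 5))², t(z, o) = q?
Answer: -241664/3 ≈ -80555.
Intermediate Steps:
q = -2 (q = 3 - 1*5 = 3 - 5 = -2)
t(z, o) = -2
U(h, f) = (-2 + h - 5*f)²/3 (U(h, f) = ((-5*f + h) - 2)²/3 = ((h - 5*f) - 2)²/3 = (-2 + h - 5*f)²/3)
(L - 5)*U(-7, 11) = (-54 - 5)*((2 - 1*(-7) + 5*11)²/3) = -59*(2 + 7 + 55)²/3 = -59*64²/3 = -59*4096/3 = -241664/3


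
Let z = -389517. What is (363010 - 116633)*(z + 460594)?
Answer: 17511738029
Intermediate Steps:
(363010 - 116633)*(z + 460594) = (363010 - 116633)*(-389517 + 460594) = 246377*71077 = 17511738029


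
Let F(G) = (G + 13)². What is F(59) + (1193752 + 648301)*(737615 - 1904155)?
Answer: -2148828501436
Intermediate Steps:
F(G) = (13 + G)²
F(59) + (1193752 + 648301)*(737615 - 1904155) = (13 + 59)² + (1193752 + 648301)*(737615 - 1904155) = 72² + 1842053*(-1166540) = 5184 - 2148828506620 = -2148828501436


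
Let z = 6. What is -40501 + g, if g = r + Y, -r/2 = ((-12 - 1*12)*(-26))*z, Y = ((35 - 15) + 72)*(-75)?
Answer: -54889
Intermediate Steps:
Y = -6900 (Y = (20 + 72)*(-75) = 92*(-75) = -6900)
r = -7488 (r = -2*(-12 - 1*12)*(-26)*6 = -2*(-12 - 12)*(-26)*6 = -2*(-24*(-26))*6 = -1248*6 = -2*3744 = -7488)
g = -14388 (g = -7488 - 6900 = -14388)
-40501 + g = -40501 - 14388 = -54889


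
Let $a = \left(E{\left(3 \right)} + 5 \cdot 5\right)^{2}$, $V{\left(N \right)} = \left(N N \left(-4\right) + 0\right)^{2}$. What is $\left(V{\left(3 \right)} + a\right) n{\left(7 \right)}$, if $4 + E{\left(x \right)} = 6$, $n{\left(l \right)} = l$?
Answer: $14175$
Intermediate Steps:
$E{\left(x \right)} = 2$ ($E{\left(x \right)} = -4 + 6 = 2$)
$V{\left(N \right)} = 16 N^{4}$ ($V{\left(N \right)} = \left(N^{2} \left(-4\right) + 0\right)^{2} = \left(- 4 N^{2} + 0\right)^{2} = \left(- 4 N^{2}\right)^{2} = 16 N^{4}$)
$a = 729$ ($a = \left(2 + 5 \cdot 5\right)^{2} = \left(2 + 25\right)^{2} = 27^{2} = 729$)
$\left(V{\left(3 \right)} + a\right) n{\left(7 \right)} = \left(16 \cdot 3^{4} + 729\right) 7 = \left(16 \cdot 81 + 729\right) 7 = \left(1296 + 729\right) 7 = 2025 \cdot 7 = 14175$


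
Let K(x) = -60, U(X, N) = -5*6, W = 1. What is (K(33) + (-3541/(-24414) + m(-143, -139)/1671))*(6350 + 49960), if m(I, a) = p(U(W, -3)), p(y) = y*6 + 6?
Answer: -7652149423675/2266433 ≈ -3.3763e+6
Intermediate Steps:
U(X, N) = -30
p(y) = 6 + 6*y (p(y) = 6*y + 6 = 6 + 6*y)
m(I, a) = -174 (m(I, a) = 6 + 6*(-30) = 6 - 180 = -174)
(K(33) + (-3541/(-24414) + m(-143, -139)/1671))*(6350 + 49960) = (-60 + (-3541/(-24414) - 174/1671))*(6350 + 49960) = (-60 + (-3541*(-1/24414) - 174*1/1671))*56310 = (-60 + (3541/24414 - 58/557))*56310 = (-60 + 556325/13598598)*56310 = -815359555/13598598*56310 = -7652149423675/2266433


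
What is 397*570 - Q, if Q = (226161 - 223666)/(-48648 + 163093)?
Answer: 5179551311/22889 ≈ 2.2629e+5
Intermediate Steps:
Q = 499/22889 (Q = 2495/114445 = 2495*(1/114445) = 499/22889 ≈ 0.021801)
397*570 - Q = 397*570 - 1*499/22889 = 226290 - 499/22889 = 5179551311/22889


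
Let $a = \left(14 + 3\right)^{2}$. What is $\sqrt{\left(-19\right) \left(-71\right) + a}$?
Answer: $3 \sqrt{182} \approx 40.472$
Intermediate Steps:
$a = 289$ ($a = 17^{2} = 289$)
$\sqrt{\left(-19\right) \left(-71\right) + a} = \sqrt{\left(-19\right) \left(-71\right) + 289} = \sqrt{1349 + 289} = \sqrt{1638} = 3 \sqrt{182}$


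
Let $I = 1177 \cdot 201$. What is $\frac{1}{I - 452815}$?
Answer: $- \frac{1}{216238} \approx -4.6245 \cdot 10^{-6}$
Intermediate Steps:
$I = 236577$
$\frac{1}{I - 452815} = \frac{1}{236577 - 452815} = \frac{1}{-216238} = - \frac{1}{216238}$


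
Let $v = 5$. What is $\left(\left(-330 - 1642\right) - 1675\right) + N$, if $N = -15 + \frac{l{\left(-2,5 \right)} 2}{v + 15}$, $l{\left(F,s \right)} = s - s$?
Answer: $-3662$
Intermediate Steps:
$l{\left(F,s \right)} = 0$
$N = -15$ ($N = -15 + \frac{0 \cdot 2}{5 + 15} = -15 + \frac{1}{20} \cdot 0 = -15 + 0 = -15$)
$\left(\left(-330 - 1642\right) - 1675\right) + N = \left(\left(-330 - 1642\right) - 1675\right) - 15 = \left(-1972 - 1675\right) - 15 = -3647 - 15 = -3662$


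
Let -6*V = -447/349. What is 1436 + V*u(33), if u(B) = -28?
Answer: 499078/349 ≈ 1430.0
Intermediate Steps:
V = 149/698 (V = -(-149)/(2*349) = -⅙*(-447/349) = 149/698 ≈ 0.21347)
1436 + V*u(33) = 1436 + (149/698)*(-28) = 1436 - 2086/349 = 499078/349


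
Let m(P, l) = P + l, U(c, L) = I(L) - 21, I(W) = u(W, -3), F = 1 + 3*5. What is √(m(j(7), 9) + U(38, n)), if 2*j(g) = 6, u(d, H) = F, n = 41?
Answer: √7 ≈ 2.6458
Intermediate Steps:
F = 16 (F = 1 + 15 = 16)
u(d, H) = 16
I(W) = 16
j(g) = 3 (j(g) = (½)*6 = 3)
U(c, L) = -5 (U(c, L) = 16 - 21 = -5)
√(m(j(7), 9) + U(38, n)) = √((3 + 9) - 5) = √(12 - 5) = √7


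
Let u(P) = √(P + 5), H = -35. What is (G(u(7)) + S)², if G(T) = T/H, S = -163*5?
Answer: 813675637/1225 + 652*√3/7 ≈ 6.6439e+5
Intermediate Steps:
S = -815
u(P) = √(5 + P)
G(T) = -T/35 (G(T) = T/(-35) = T*(-1/35) = -T/35)
(G(u(7)) + S)² = (-√(5 + 7)/35 - 815)² = (-2*√3/35 - 815)² = (-815 - 2*√3/35)²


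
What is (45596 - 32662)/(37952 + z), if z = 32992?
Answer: 6467/35472 ≈ 0.18231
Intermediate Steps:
(45596 - 32662)/(37952 + z) = (45596 - 32662)/(37952 + 32992) = 12934/70944 = 12934*(1/70944) = 6467/35472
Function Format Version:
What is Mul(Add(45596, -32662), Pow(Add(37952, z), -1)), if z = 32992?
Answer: Rational(6467, 35472) ≈ 0.18231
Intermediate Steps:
Mul(Add(45596, -32662), Pow(Add(37952, z), -1)) = Mul(Add(45596, -32662), Pow(Add(37952, 32992), -1)) = Mul(12934, Pow(70944, -1)) = Mul(12934, Rational(1, 70944)) = Rational(6467, 35472)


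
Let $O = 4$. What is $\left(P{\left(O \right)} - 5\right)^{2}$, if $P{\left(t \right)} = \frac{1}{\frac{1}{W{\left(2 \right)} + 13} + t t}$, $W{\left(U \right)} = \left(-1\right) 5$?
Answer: $\frac{405769}{16641} \approx 24.384$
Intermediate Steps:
$W{\left(U \right)} = -5$
$P{\left(t \right)} = \frac{1}{\frac{1}{8} + t^{2}}$ ($P{\left(t \right)} = \frac{1}{\frac{1}{-5 + 13} + t t} = \frac{1}{\frac{1}{8} + t^{2}}$)
$\left(P{\left(O \right)} - 5\right)^{2} = \left(\frac{8}{1 + 8 \cdot 4^{2}} - 5\right)^{2} = \left(\frac{8}{1 + 8 \cdot 16} - 5\right)^{2} = \left(\frac{8}{1 + 128} - 5\right)^{2} = \left(\frac{8}{129} - 5\right)^{2} = \left(- \frac{637}{129}\right)^{2} = \frac{405769}{16641}$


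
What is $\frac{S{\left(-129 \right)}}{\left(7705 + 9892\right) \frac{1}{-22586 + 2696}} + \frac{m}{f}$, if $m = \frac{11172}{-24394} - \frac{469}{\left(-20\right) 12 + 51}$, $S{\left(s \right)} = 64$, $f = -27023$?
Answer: $- \frac{11328321238743589}{156598999569189} \approx -72.34$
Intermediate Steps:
$m = \frac{666377}{329319}$ ($m = 11172 \left(- \frac{1}{24394}\right) - \frac{469}{-240 + 51} = - \frac{5586}{12197} - \frac{469}{-189} = - \frac{5586}{12197} - - \frac{67}{27} = - \frac{5586}{12197} + \frac{67}{27} = \frac{666377}{329319} \approx 2.0235$)
$\frac{S{\left(-129 \right)}}{\left(7705 + 9892\right) \frac{1}{-22586 + 2696}} + \frac{m}{f} = \frac{64}{\left(7705 + 9892\right) \frac{1}{-22586 + 2696}} + \frac{666377}{329319 \left(-27023\right)} = \frac{64}{17597 \frac{1}{-19890}} + \frac{666377}{329319} \left(- \frac{1}{27023}\right) = \frac{64}{17597 \left(- \frac{1}{19890}\right)} - \frac{666377}{8899187337} = \frac{64}{- \frac{17597}{19890}} - \frac{666377}{8899187337} = 64 \left(- \frac{19890}{17597}\right) - \frac{666377}{8899187337} = - \frac{1272960}{17597} - \frac{666377}{8899187337} = - \frac{11328321238743589}{156598999569189}$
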